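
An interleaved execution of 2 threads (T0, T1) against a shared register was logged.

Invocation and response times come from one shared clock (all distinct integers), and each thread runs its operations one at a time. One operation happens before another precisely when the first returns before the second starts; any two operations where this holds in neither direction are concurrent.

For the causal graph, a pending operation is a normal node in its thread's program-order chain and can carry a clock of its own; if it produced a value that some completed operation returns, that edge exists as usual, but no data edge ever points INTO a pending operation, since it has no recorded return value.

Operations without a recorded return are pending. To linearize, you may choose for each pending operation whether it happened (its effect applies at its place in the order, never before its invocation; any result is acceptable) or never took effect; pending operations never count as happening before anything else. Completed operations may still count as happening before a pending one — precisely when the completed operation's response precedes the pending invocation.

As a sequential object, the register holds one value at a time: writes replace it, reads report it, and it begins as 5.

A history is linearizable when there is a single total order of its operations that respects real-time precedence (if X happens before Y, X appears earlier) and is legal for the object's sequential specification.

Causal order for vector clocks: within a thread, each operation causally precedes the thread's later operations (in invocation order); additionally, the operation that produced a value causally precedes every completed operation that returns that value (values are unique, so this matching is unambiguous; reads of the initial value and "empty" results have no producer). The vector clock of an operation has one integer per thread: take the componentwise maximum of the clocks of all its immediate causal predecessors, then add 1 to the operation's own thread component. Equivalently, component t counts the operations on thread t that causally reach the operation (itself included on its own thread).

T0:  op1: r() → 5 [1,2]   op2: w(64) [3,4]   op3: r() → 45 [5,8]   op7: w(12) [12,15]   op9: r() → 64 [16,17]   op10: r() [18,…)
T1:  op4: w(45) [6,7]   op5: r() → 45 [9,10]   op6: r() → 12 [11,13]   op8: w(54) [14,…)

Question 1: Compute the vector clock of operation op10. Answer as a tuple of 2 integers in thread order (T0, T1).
Answer: (6, 1)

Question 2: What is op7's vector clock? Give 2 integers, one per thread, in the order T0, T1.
Answer: (4, 1)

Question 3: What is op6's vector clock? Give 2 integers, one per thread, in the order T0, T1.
Answer: (4, 3)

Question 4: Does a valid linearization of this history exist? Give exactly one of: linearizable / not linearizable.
events 1..16 are fine; event 17 — the response of op9 at time 17 — makes the prefix non-linearizable
the 8 completed operations admit 4 real-time orders; each fails the register replay
no completion choice of the 1 pending operation (op8) rescues it — every subset was tried
e.g. op1, op2, op3, op4, op5, op6, op7, op9 (pending dropped): illegal at step 3, since op3 r() → 45 cannot apply there
e.g. op1, op2, op3, op4, op5, op7, op6, op9 (pending dropped): illegal at step 3, since op3 r() → 45 cannot apply there

not linearizable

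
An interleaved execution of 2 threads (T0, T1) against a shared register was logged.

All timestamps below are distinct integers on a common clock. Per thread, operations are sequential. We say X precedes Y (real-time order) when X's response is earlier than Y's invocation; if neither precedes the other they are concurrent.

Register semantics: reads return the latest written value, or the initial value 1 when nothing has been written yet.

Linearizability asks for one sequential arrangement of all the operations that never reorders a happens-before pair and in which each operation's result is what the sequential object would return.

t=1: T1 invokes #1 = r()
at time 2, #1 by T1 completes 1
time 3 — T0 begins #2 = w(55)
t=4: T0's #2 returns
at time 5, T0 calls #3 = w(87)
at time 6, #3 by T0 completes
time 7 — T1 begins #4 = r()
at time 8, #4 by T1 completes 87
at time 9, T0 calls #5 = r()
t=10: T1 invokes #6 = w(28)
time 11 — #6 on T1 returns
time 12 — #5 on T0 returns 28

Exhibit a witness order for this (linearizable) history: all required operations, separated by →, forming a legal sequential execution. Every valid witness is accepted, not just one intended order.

#1 → #2 → #3 → #4 → #6 → #5

after step 1 (#1 r() → 1): value 1
after step 2 (#2 w(55)): value 55
after step 3 (#3 w(87)): value 87
after step 4 (#4 r() → 87): value 87
after step 5 (#6 w(28)): value 28
after step 6 (#5 r() → 28): value 28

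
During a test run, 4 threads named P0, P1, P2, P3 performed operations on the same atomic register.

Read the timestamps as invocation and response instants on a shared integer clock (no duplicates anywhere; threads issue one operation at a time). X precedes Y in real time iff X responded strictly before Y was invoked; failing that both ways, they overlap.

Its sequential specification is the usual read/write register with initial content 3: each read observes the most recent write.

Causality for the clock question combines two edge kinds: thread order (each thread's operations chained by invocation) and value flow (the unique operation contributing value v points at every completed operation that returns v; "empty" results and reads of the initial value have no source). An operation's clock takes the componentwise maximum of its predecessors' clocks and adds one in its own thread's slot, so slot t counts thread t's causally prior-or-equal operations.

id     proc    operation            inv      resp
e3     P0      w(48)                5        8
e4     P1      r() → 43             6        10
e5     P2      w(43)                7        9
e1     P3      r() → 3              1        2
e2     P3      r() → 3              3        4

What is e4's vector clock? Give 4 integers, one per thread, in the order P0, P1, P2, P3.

(0, 1, 1, 0)

e1 (invocation 1): nothing precedes it; P3's component alone gives (0, 0, 0, 1)
e5 (invocation 7): nothing precedes it; P2's component alone gives (0, 0, 1, 0)
e3 (invocation 5): nothing precedes it; P0's component alone gives (1, 0, 0, 0)
VC(e2, invoked at 3): max of VC(e1)=(0, 0, 0, 1), then +1 on thread P3 → (0, 0, 0, 2)
VC(e4, invoked at 6): max of VC(e5)=(0, 0, 1, 0), then +1 on thread P1 → (0, 1, 1, 0)
target: VC(e4) = (0, 1, 1, 0)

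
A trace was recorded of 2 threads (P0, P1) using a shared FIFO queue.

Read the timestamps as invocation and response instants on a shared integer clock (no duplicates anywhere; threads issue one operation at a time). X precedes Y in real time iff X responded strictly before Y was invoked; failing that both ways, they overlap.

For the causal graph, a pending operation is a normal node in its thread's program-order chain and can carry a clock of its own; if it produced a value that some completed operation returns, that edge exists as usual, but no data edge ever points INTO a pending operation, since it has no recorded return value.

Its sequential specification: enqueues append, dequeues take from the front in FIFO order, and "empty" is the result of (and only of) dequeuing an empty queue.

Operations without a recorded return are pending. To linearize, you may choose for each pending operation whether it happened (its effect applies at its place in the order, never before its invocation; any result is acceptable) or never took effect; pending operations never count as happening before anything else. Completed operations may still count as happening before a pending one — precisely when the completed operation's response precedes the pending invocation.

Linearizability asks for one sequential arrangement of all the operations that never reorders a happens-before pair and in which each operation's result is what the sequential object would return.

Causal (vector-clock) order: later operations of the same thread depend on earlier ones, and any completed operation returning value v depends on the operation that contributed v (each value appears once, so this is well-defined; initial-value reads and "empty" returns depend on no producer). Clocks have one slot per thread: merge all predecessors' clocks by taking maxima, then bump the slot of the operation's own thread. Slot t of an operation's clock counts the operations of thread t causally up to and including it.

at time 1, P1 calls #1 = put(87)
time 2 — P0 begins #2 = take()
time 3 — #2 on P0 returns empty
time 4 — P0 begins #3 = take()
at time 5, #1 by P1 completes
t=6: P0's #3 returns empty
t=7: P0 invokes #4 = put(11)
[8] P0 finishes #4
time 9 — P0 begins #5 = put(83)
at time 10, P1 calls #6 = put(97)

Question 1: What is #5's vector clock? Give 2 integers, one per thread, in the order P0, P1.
#1, invoked 1, has no incoming edges; only P1's bump applies → (0, 1)
#2, invoked 2, has no incoming edges; only P0's bump applies → (1, 0)
merge at #6 (invoked 10): VC(#1)=(0, 1), own-thread bump on P1 → (0, 2)
merge at #3 (invoked 4): VC(#2)=(1, 0), own-thread bump on P0 → (2, 0)
merge at #4 (invoked 7): VC(#3)=(2, 0), own-thread bump on P0 → (3, 0)
merge at #5 (invoked 9): VC(#4)=(3, 0), own-thread bump on P0 → (4, 0)
target: VC(#5) = (4, 0)

(4, 0)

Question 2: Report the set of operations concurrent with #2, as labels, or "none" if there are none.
concurrent with #2 ([2,3]): every op whose interval crosses 2..3
#1 [1,5]: concurrent
#3 [4,6]: after
#4 [7,8]: after
#5 [9,…): after
#6 [10,…): after

#1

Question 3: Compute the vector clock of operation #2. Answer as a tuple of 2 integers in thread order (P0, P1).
#1 (invocation 1): nothing precedes it; P1's component alone gives (0, 1)
#2 (invocation 2): nothing precedes it; P0's component alone gives (1, 0)
VC(#6, invoked at 10): max of VC(#1)=(0, 1), then +1 on thread P1 → (0, 2)
VC(#3, invoked at 4): max of VC(#2)=(1, 0), then +1 on thread P0 → (2, 0)
VC(#4, invoked at 7): max of VC(#3)=(2, 0), then +1 on thread P0 → (3, 0)
VC(#5, invoked at 9): max of VC(#4)=(3, 0), then +1 on thread P0 → (4, 0)
target: VC(#2) = (1, 0)

(1, 0)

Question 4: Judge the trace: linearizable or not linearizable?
one valid linearization: #2, #3, #1, #4
after step 1 (#2 take() → empty): queue <>
after step 2 (#3 take() → empty): queue <>
after step 3 (#1 put(87)): queue <87>
after step 4 (#4 put(11)): queue <87,11>

linearizable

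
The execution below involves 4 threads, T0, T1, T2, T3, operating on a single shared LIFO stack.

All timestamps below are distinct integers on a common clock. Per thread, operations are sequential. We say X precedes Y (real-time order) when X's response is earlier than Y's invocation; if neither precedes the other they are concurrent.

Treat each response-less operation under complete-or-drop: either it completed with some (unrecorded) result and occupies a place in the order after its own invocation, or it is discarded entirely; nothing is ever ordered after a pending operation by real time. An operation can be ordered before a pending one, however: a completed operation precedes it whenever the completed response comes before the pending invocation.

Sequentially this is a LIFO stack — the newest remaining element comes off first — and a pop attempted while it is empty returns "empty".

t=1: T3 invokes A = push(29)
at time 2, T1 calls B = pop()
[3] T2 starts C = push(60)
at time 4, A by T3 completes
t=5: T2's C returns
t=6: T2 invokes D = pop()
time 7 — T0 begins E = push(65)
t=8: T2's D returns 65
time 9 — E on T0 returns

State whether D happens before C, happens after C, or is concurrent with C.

D spans [6,8], C spans [3,5]
resp(C)=5 < inv(D)=6

after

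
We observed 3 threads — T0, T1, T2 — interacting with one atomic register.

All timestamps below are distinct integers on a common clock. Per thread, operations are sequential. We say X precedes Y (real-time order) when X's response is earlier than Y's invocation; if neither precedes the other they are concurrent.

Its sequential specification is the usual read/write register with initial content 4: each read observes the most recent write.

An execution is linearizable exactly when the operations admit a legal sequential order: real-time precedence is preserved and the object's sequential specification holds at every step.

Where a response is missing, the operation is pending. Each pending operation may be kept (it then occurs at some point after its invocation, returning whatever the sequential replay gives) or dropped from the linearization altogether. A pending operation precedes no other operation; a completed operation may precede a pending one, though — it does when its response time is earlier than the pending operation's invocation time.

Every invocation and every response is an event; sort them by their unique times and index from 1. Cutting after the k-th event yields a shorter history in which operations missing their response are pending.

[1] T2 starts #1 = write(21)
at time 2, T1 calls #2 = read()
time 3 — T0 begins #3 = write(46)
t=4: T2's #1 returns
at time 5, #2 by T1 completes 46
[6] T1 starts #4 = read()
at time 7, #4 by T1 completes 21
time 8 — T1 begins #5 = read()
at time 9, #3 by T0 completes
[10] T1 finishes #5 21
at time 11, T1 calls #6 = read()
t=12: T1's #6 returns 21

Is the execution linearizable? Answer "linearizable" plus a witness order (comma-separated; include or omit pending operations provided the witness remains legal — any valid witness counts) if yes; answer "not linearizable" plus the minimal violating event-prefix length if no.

1. #3 write(46), leaving value 46
2. #2 read() → 46, leaving value 46
3. #1 write(21), leaving value 21
4. #4 read() → 21, leaving value 21
5. #5 read() → 21, leaving value 21
6. #6 read() → 21, leaving value 21

linearizable — witness: #3, #2, #1, #4, #5, #6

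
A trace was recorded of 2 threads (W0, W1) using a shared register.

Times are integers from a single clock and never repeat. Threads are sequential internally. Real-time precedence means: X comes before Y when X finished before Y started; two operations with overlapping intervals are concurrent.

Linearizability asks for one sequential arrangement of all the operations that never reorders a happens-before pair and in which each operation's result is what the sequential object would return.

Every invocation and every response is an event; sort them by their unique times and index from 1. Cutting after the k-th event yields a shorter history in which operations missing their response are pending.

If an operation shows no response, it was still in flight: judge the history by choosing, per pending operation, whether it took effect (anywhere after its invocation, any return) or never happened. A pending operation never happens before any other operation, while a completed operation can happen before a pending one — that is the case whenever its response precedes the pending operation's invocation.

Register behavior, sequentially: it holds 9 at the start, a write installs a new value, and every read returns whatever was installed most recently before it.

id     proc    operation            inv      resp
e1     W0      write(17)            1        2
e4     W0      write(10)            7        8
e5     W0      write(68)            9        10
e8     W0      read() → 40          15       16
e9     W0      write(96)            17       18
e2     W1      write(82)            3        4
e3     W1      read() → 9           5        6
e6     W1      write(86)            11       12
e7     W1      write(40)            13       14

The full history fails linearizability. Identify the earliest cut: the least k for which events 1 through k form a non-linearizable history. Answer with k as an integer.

events 1..5 are linearizable, e.g. via e1, e2:
1. e1 write(17), leaving value 17
2. e2 write(82), leaving value 82
event 6 — e3's response, time 6 — after it, nothing linearizes
sample order e1, e2, e3 stalls at step 3 — e3 read() → 9 has no legal effect

6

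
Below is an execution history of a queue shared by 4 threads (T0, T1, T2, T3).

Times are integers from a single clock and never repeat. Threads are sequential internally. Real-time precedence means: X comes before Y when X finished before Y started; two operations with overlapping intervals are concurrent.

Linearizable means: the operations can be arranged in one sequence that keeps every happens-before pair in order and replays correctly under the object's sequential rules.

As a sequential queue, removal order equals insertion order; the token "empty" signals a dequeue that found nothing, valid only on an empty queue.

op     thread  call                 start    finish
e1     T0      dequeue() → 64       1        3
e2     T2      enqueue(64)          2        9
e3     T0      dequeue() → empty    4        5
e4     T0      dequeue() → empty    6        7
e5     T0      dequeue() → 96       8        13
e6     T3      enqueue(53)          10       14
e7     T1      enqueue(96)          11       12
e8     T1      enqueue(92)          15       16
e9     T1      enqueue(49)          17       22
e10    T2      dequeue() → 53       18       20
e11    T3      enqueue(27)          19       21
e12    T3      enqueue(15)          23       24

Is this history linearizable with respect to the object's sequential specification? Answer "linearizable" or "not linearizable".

one valid linearization: e2, e1, e3, e4, e7, e5, e6, e8, e9, e10, e11, e12
1. e2 enqueue(64), leaving queue <64>
2. e1 dequeue() → 64, leaving queue <>
3. e3 dequeue() → empty, leaving queue <>
4. e4 dequeue() → empty, leaving queue <>
5. e7 enqueue(96), leaving queue <96>
6. e5 dequeue() → 96, leaving queue <>
7. e6 enqueue(53), leaving queue <53>
8. e8 enqueue(92), leaving queue <53,92>
9. e9 enqueue(49), leaving queue <53,92,49>
10. e10 dequeue() → 53, leaving queue <92,49>
11. e11 enqueue(27), leaving queue <92,49,27>
12. e12 enqueue(15), leaving queue <92,49,27,15>

linearizable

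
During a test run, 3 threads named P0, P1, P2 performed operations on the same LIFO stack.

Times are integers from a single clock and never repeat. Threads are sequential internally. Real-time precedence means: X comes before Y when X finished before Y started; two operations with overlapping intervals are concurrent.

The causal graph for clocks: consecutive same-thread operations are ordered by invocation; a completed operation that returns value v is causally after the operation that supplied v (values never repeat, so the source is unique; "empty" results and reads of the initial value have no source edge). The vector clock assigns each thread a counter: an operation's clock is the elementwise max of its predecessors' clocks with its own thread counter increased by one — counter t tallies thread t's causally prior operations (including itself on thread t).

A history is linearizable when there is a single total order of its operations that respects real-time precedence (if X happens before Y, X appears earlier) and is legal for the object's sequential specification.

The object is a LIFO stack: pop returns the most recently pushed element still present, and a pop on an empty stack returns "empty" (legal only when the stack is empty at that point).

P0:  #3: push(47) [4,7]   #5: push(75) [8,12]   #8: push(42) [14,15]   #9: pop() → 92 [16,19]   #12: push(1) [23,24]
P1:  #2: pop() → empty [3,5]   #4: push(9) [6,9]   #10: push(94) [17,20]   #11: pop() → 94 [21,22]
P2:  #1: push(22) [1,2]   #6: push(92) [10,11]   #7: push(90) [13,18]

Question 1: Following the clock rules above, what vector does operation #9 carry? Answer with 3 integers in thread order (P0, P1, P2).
Answer: (4, 0, 2)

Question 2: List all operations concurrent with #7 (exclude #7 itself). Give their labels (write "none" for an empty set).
Answer: #10, #8, #9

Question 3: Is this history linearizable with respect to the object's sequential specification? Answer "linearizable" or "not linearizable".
prefix check: 1..4 passes, 1..5 fails once #2's time-5 response joins
a single order respects real time; the 2 completed LIFO stack operations fail replay along it
no completion choice of the 1 pending operation (#3) rescues it — every subset was tried
one such order, #1, #2 (pending dropped), breaks at step 2 where #2 pop() → empty is illegal

not linearizable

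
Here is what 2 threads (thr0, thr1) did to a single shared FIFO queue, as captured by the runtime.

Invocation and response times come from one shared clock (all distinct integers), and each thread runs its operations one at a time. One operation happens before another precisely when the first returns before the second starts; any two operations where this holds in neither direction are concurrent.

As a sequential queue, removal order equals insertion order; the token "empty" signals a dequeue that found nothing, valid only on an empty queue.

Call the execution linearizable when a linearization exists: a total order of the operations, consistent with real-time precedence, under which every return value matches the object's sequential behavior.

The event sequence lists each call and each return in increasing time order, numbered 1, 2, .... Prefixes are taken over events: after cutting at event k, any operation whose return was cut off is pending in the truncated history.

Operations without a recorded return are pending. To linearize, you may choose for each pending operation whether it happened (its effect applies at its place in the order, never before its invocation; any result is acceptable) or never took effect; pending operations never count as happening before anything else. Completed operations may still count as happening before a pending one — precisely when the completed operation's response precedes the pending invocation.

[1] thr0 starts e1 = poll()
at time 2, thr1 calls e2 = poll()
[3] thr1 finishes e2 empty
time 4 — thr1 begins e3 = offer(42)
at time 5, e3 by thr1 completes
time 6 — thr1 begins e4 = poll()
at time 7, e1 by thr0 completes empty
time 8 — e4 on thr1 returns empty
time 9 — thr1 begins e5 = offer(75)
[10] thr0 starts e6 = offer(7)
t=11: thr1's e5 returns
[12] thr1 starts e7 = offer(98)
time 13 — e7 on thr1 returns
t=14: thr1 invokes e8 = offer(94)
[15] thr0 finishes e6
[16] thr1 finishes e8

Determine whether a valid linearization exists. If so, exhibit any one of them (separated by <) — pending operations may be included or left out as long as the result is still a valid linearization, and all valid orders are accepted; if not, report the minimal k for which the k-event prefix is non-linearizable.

through event 7 a valid linearization exists; event 8 (e4 responding at time 8) ends that
real-time-consistent orders of the 4 completed operations: 4 — all fail the FIFO queue replay
sample order e1, e2, e3, e4 stalls at step 4 — e4 poll() → empty has no legal effect
sample order e2, e1, e3, e4 stalls at step 4 — e4 poll() → empty has no legal effect

not linearizable — minimal violating prefix: 8 events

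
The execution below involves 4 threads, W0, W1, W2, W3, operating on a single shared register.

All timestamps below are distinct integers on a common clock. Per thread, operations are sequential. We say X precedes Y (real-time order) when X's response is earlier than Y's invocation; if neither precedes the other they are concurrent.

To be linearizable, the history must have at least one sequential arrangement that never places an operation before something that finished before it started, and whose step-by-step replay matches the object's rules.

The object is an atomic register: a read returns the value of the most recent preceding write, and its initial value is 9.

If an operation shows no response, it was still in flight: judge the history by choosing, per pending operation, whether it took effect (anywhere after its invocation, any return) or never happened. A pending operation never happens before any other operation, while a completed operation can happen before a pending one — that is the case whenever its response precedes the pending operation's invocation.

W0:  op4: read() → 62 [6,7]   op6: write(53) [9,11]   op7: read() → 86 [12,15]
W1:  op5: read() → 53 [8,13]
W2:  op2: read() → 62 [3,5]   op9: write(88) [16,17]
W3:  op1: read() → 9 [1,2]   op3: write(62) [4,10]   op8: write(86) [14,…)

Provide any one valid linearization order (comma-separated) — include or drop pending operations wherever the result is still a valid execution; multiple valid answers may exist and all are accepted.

op1, op3, op2, op4, op6, op5, op8, op7, op9

1. op1 read() → 9, leaving value 9
2. op3 write(62), leaving value 62
3. op2 read() → 62, leaving value 62
4. op4 read() → 62, leaving value 62
5. op6 write(53), leaving value 53
6. op5 read() → 53, leaving value 53
7. op8 write(86) (pending, included), leaving value 86
8. op7 read() → 86, leaving value 86
9. op9 write(88), leaving value 88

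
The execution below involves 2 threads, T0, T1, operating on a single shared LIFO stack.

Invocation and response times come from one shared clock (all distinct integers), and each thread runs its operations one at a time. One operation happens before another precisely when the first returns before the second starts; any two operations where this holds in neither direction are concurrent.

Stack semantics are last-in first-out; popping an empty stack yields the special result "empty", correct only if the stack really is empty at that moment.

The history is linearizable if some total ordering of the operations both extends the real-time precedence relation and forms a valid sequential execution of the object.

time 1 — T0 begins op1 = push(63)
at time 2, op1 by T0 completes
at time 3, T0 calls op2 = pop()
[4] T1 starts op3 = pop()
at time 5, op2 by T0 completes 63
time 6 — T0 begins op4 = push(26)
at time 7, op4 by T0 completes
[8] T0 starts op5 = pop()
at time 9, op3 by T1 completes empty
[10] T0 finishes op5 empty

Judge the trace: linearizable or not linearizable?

not linearizable

events 1..9 are fine; event 10 — the response of op5 at time 10 — makes the prefix non-linearizable
5 completed operations, 4 real-time-consistent orders — every LIFO stack replay fails
sample order op1, op2, op3, op4, op5 stalls at step 5 — op5 pop() → empty has no legal effect
sample order op1, op2, op4, op3, op5 stalls at step 4 — op3 pop() → empty has no legal effect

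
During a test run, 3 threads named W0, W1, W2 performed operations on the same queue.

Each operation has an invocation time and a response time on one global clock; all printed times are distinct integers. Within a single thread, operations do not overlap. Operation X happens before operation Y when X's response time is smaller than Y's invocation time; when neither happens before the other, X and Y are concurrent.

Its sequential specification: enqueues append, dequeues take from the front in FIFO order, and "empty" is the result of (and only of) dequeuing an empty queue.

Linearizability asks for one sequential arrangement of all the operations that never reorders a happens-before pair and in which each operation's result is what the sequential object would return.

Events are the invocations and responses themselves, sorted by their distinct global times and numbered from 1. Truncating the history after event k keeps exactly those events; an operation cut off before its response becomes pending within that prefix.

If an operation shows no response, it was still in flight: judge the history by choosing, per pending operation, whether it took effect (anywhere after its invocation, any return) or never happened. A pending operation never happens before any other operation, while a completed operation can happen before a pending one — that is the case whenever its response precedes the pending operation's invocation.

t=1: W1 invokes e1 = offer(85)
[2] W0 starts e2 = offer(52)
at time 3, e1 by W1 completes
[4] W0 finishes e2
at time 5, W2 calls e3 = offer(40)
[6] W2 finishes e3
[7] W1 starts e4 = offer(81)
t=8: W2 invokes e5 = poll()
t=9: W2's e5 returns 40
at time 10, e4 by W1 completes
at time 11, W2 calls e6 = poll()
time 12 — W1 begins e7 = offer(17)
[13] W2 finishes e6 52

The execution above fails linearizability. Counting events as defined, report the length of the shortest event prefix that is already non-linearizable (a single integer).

a valid linearization of events 1..8 exists, for instance e1, e2, e3:
1. e1 offer(85), leaving queue <85>
2. e2 offer(52), leaving queue <85,52>
3. e3 offer(40), leaving queue <85,52,40>
adding event 9 (e5 responds at 9) leaves no legal real-time order
every completion of the 1 pending operation (e4) was checked; none linearizes
for example e1, e2, e3, e5 (pending dropped) fails at step 4: e5 poll() → 40 is not legal there
for example e2, e1, e3, e5 (pending dropped) fails at step 4: e5 poll() → 40 is not legal there

9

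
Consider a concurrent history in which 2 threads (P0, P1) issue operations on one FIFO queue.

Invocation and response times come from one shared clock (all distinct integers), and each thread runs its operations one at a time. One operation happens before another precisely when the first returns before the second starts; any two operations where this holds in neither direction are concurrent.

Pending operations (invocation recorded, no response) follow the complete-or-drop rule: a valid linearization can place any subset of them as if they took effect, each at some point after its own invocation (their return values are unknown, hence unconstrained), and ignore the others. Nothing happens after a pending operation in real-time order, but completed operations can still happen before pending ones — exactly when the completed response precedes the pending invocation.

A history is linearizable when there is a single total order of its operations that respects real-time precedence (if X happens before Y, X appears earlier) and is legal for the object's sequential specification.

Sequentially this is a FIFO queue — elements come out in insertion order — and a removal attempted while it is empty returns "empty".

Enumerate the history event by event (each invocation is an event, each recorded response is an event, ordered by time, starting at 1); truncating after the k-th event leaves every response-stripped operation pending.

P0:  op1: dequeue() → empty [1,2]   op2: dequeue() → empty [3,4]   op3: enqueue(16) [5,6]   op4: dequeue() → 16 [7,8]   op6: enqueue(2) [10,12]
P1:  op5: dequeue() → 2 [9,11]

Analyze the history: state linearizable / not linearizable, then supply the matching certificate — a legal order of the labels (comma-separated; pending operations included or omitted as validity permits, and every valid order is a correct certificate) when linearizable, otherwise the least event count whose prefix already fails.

linearizable — witness: op1, op2, op3, op4, op6, op5

1. op1 dequeue() → empty, leaving queue <>
2. op2 dequeue() → empty, leaving queue <>
3. op3 enqueue(16), leaving queue <16>
4. op4 dequeue() → 16, leaving queue <>
5. op6 enqueue(2), leaving queue <2>
6. op5 dequeue() → 2, leaving queue <>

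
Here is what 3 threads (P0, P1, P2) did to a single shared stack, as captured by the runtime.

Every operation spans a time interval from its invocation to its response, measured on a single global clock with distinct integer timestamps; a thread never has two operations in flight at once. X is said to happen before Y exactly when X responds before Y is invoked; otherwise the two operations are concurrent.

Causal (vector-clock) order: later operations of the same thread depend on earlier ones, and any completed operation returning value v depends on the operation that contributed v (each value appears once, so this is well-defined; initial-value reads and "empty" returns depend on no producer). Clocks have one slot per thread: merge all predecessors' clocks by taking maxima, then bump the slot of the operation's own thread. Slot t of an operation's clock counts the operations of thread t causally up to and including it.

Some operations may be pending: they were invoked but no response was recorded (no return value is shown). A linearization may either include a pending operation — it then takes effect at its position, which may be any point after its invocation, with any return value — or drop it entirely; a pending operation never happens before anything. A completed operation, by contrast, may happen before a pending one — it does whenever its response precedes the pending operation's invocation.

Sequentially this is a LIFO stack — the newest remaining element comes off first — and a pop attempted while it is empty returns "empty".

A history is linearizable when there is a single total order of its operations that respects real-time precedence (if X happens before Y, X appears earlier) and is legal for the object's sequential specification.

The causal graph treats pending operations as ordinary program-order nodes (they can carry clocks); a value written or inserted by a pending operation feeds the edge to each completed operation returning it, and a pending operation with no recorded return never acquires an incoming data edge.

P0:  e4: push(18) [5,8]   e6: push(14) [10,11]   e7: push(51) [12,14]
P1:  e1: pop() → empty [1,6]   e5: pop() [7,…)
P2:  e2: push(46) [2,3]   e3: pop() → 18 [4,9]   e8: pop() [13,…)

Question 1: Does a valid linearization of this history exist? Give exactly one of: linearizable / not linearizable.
linearizable

one valid linearization: e1, e2, e4, e3, e5, e6, e7
1. e1 pop() → empty, leaving stack <>
2. e2 push(46), leaving stack <46>
3. e4 push(18), leaving stack <46,18>
4. e3 pop() → 18, leaving stack <46>
5. e5 pop() (pending, included), leaving stack <>
6. e6 push(14), leaving stack <14>
7. e7 push(51), leaving stack <14,51>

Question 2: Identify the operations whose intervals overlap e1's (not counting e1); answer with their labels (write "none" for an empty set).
e2, e3, e4

concurrent with e1 ([1,6]): every op whose interval crosses 1..6
e2 [2,3]: concurrent
e3 [4,9]: concurrent
e4 [5,8]: concurrent
e5 [7,…): after
e6 [10,11]: after
e7 [12,14]: after
e8 [13,…): after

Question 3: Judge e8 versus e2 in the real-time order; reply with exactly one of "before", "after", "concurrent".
after

e8 spans [13,…), e2 spans [2,3]
resp(e2)=3 < inv(e8)=13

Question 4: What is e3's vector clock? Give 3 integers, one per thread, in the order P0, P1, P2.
(1, 0, 2)

invoked at 2, e2 has no predecessors; its own P2 bump gives (0, 0, 1)
invoked at 1, e1 has no predecessors; its own P1 bump gives (0, 1, 0)
invoked at 5, e4 has no predecessors; its own P0 bump gives (1, 0, 0)
VC(e5, invoked at 7): max of VC(e1)=(0, 1, 0), then +1 on thread P1 → (0, 2, 0)
VC(e6, invoked at 10): max of VC(e4)=(1, 0, 0), then +1 on thread P0 → (2, 0, 0)
VC(e3, invoked at 4): max of VC(e2)=(0, 0, 1), VC(e4)=(1, 0, 0), then +1 on thread P2 → (1, 0, 2)
VC(e7, invoked at 12): max of VC(e6)=(2, 0, 0), then +1 on thread P0 → (3, 0, 0)
VC(e8, invoked at 13): max of VC(e3)=(1, 0, 2), then +1 on thread P2 → (1, 0, 3)
target: VC(e3) = (1, 0, 2)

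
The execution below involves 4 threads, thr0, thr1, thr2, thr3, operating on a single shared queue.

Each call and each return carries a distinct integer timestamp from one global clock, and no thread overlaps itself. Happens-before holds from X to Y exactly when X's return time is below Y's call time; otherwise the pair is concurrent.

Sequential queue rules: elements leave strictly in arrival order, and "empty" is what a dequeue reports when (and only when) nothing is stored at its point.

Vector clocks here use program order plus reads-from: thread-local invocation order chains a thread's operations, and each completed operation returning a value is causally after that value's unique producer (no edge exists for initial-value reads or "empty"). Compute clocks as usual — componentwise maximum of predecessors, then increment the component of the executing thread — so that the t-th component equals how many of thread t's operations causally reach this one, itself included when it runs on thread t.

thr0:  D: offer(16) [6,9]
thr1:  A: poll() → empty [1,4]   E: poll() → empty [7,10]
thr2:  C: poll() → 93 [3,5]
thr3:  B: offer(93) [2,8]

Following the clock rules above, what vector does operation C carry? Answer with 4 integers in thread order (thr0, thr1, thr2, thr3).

root op B, invoked 2: fresh clock plus thr3's own tick → (0, 0, 0, 1)
root op A, invoked 1: fresh clock plus thr1's own tick → (0, 1, 0, 0)
root op D, invoked 6: fresh clock plus thr0's own tick → (1, 0, 0, 0)
C (invocation 3): componentwise max over VC(B)=(0, 0, 0, 1), +1 at thr2, giving (0, 0, 1, 1)
E (invocation 7): componentwise max over VC(A)=(0, 1, 0, 0), +1 at thr1, giving (0, 2, 0, 0)
target: VC(C) = (0, 0, 1, 1)

(0, 0, 1, 1)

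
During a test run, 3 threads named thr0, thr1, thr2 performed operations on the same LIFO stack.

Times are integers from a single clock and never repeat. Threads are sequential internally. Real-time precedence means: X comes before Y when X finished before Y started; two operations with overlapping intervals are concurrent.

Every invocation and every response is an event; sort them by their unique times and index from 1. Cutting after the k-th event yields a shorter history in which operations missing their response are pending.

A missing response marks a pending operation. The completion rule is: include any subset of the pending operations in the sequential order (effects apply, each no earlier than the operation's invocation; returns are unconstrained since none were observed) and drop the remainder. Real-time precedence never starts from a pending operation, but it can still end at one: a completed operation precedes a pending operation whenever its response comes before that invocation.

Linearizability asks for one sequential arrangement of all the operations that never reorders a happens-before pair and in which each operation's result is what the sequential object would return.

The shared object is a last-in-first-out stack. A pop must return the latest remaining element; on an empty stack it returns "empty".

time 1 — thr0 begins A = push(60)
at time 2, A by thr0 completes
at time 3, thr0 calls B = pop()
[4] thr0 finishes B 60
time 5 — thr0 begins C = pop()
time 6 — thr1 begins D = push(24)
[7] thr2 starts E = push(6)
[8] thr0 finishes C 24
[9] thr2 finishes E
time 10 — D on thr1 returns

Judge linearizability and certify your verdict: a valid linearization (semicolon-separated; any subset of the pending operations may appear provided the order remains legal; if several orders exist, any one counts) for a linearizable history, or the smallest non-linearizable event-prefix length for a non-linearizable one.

step 1: A push(60) — stack <60>
step 2: B pop() → 60 — stack <>
step 3: D push(24) — stack <24>
step 4: C pop() → 24 — stack <>
step 5: E push(6) — stack <6>

linearizable — witness: A; B; D; C; E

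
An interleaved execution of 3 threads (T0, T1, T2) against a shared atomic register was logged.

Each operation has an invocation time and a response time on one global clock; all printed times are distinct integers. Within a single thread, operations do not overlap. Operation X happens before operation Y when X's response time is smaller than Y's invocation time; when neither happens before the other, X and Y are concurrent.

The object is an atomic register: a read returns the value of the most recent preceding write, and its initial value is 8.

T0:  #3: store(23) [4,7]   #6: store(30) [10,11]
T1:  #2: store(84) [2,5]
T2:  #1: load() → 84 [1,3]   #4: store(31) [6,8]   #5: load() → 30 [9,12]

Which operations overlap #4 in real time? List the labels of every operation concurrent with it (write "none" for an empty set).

#3

#4 runs from 6 to 8; window-overlapping ops are concurrent
#1 [1,3]: before
#2 [2,5]: before
#3 [4,7]: concurrent
#5 [9,12]: after
#6 [10,11]: after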